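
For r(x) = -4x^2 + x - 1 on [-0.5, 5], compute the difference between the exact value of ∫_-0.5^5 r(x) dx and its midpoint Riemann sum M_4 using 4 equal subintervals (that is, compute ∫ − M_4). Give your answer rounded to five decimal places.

Exact integral: ∫_-0.5^5 r(x) dx ≈ -159.9583333.
M_4 = -156.4921875.
Error ≈ -159.9583333 − (-156.4921875) ≈ -3.46615.

-3.46615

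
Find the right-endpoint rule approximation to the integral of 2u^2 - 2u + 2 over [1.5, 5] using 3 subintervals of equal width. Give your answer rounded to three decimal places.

89.380

Δu = (5 − 1.5)/3 = 7/6.
Right endpoints: 8/3, 23/6, 5.
f(8/3) = 98/9, f(23/6) = 427/18, f(5) = 42.
Sum = Δu · [f(8/3) + f(23/6) + f(5)].
Sum ≈ 89.380.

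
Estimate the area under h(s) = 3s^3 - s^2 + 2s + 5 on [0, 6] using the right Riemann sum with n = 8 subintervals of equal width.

1214.625

Δs = (6 − 0)/8 = 0.75.
Right endpoints: 0.75, 1.5, 2.25, 3, 3.75, 4.5, 5.25, 6.
h(0.75) = 7.203125, h(1.5) = 15.875, h(2.25) = 38.609375, h(3) = 83, h(3.75) = 156.640625, h(4.5) = 267.125, h(5.25) = 422.046875, h(6) = 629.
Sum = Δs · [h(0.75) + h(1.5) + h(2.25) + ...].
Sum = 1214.625.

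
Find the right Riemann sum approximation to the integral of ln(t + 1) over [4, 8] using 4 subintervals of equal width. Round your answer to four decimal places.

Δt = (8 − 4)/4 = 1.
Right endpoints: 5, 6, 7, 8.
f(5) ≈ 1.7918, f(6) ≈ 1.9459, f(7) ≈ 2.0794, f(8) ≈ 2.1972.
Sum = Δt · [f(5) + f(6) + f(7) + f(8)].
Sum ≈ 8.0143.

8.0143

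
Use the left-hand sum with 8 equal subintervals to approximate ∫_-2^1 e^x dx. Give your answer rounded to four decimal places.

2.1288

Δx = (1 − (-2))/8 = 0.375.
Left endpoints: -2, -1.625, -1.25, -0.875, -0.5, -0.125, 0.25, 0.625.
f(-2) ≈ 0.1353, f(-1.625) ≈ 0.1969, f(-1.25) ≈ 0.2865, f(-0.875) ≈ 0.4169, f(-0.5) ≈ 0.6065, f(-0.125) ≈ 0.8825, f(0.25) ≈ 1.2840, f(0.625) ≈ 1.8682.
Sum = Δx · [f(-2) + f(-1.625) + f(-1.25) + ...].
Sum ≈ 2.1288.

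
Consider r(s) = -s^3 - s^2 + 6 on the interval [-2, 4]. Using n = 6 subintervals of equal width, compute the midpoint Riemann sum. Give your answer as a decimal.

-46

Δs = (4 − (-2))/6 = 1.
Midpoints: -1.5, -0.5, 0.5, 1.5, 2.5, 3.5.
r(-1.5) = 7.125, r(-0.5) = 5.875, r(0.5) = 5.625, r(1.5) = 0.375, r(2.5) = -15.875, r(3.5) = -49.125.
Sum = Δs · [r(-1.5) + r(-0.5) + r(0.5) + ...].
Sum = -46.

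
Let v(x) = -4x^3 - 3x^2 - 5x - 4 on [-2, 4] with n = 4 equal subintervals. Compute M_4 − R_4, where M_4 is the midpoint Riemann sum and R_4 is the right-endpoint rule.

M_4 = -349.125.
R_4 = -665.25.
M_4 − R_4 = 316.125.

316.125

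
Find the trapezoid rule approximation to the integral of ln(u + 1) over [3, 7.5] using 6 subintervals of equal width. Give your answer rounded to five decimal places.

Δu = (7.5 − 3)/6 = 0.75.
f(3) ≈ 1.38629, f(3.75) ≈ 1.55814, f(4.5) ≈ 1.70475, f(5.25) ≈ 1.83258, f(6) ≈ 1.94591, f(6.75) ≈ 2.04769, f(7.5) ≈ 2.14007.
T_6 = (Δu/2)·[f(u_0) + 2f(u_1) + ... + 2f(u_{5}) + f(u_6)].
Sum ≈ 8.13919.

8.13919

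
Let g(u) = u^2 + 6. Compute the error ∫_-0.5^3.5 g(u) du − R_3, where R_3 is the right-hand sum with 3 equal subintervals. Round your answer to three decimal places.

-9.185

Exact integral: ∫_-0.5^3.5 g(u) du ≈ 38.33333.
R_3 ≈ 47.51852.
Error ≈ 38.33333 − 47.51852 ≈ -9.185.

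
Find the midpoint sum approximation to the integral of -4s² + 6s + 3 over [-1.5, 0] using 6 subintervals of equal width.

-6.71875

Δs = (0 − (-1.5))/6 = 0.25.
Midpoints: -1.375, -1.125, -0.875, -0.625, -0.375, -0.125.
f(-1.375) = -12.8125, f(-1.125) = -8.8125, f(-0.875) = -5.3125, f(-0.625) = -2.3125, f(-0.375) = 0.1875, f(-0.125) = 2.1875.
Sum = Δs · [f(-1.375) + f(-1.125) + f(-0.875) + ...].
Sum = -6.71875.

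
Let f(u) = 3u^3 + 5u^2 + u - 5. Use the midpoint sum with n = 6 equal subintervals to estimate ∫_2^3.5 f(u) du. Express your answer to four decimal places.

155.0645

Δu = (3.5 − 2)/6 = 0.25.
Midpoints: 2.125, 2.375, 2.625, 2.875, 3.125, 3.375.
f(2.125) = 24827/512, f(2.375) = 33673/512, f(2.625) = 44207/512, f(2.875) = 56573/512, f(3.125) = 70915/512, f(3.375) = 87377/512.
Sum = Δu · [f(2.125) + f(2.375) + f(2.625) + ...].
Sum ≈ 155.0645.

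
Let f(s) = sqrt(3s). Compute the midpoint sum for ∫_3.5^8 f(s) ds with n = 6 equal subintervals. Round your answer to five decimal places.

18.57069

Δs = (8 − 3.5)/6 = 0.75.
Midpoints: 3.875, 4.625, 5.375, 6.125, 6.875, 7.625.
f(3.875) ≈ 3.40955, f(4.625) ≈ 3.72492, f(5.375) ≈ 4.01559, f(6.125) ≈ 4.28661, f(6.875) ≈ 4.54148, f(7.625) ≈ 4.78278.
Sum = Δs · [f(3.875) + f(4.625) + f(5.375) + ...].
Sum ≈ 18.57069.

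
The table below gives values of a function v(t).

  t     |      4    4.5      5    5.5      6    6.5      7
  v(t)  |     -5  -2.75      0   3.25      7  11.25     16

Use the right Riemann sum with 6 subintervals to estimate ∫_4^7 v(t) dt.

Δt = 0.5.
Sum = 0.5·[(-2.75) + 0 + 3.25 + 7 + 11.25 + 16] = 17.375.

17.375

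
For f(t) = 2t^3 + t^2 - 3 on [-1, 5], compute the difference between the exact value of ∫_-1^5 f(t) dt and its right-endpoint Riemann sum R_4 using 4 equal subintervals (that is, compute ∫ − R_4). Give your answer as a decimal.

-236.25

Exact integral: ∫_-1^5 f(t) dt = 336.
R_4 = 572.25.
Error = 336 − 572.25 = -236.25.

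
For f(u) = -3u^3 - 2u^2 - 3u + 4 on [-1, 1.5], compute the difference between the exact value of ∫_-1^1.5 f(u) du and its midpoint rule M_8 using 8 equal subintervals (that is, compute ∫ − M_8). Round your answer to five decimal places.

Exact integral: ∫_-1^1.5 f(u) du ≈ 2.1614583.
M_8 ≈ 2.2479248.
Error ≈ 2.1614583 − 2.2479248 ≈ -0.08647.

-0.08647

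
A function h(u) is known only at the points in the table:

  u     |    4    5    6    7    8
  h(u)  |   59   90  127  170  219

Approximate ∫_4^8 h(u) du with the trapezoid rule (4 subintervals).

Δu = 1.
T_4 = (1/2)·[59 + 2·90 + 2·127 + 2·170 + 219] = 526.

526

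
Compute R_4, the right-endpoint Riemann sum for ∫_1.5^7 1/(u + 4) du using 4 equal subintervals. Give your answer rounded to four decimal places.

0.6345

Δu = (7 − 1.5)/4 = 1.375.
Right endpoints: 2.875, 4.25, 5.625, 7.
f(2.875) = 8/55, f(4.25) = 4/33, f(5.625) = 8/77, f(7) = 1/11.
Sum = Δu · [f(2.875) + f(4.25) + f(5.625) + f(7)].
Sum ≈ 0.6345.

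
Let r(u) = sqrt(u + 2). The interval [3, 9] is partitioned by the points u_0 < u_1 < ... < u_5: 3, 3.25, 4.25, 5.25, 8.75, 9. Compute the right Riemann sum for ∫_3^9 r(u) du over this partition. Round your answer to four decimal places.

18.0701

Subinterval widths: 0.25, 1, 1, 3.5, 0.25.
Right endpoints: 3.25, 4.25, 5.25, 8.75, 9.
r(3.25) ≈ 2.2913, r(4.25) ≈ 2.5000, r(5.25) ≈ 2.6926, r(8.75) ≈ 3.2787, r(9) ≈ 3.3166.
Sum = Σ Δu_i · r(u_i).
Sum ≈ 18.0701.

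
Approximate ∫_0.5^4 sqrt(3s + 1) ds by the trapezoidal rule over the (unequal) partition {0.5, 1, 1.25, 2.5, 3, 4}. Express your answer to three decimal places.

Subinterval widths: 0.5, 0.25, 1.25, 0.5, 1.
f(0.5) ≈ 1.581, f(1) ≈ 2.000, f(1.25) ≈ 2.179, f(2.5) ≈ 2.915, f(3) ≈ 3.162, f(4) ≈ 3.606.
On each subinterval the trapezoid contributes (Δs_i/2)·[f(s_{i-1}) + f(s_i)].
Sum ≈ 9.505.

9.505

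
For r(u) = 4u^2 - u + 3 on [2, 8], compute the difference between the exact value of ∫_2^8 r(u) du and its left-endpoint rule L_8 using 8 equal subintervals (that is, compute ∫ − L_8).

85.5

Exact integral: ∫_2^8 r(u) du = 660.
L_8 = 574.5.
Error = 660 − 574.5 = 85.5.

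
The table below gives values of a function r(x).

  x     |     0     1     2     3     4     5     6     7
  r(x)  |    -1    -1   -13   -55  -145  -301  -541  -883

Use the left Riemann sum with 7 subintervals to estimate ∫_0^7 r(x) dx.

-1057

Δx = 1.
Sum = 1·[(-1) + (-1) + (-13) + (-55) + (-145) + (-301) + (-541)] = -1057.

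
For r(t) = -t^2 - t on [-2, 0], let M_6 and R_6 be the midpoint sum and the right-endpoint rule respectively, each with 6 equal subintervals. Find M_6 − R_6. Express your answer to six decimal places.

M_6 ≈ -0.64814815.
R_6 ≈ -0.37037037.
M_6 − R_6 ≈ -0.277778.

-0.277778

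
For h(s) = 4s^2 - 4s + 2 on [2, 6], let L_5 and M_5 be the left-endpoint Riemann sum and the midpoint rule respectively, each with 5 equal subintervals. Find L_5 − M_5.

-42.24

L_5 = 178.24.
M_5 = 220.48.
L_5 − M_5 = -42.24.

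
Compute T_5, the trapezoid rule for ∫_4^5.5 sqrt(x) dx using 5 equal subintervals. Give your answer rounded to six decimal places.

Δx = (5.5 − 4)/5 = 0.3.
f(4) ≈ 2.000000, f(4.3) ≈ 2.073644, f(4.6) ≈ 2.144761, f(4.9) ≈ 2.213594, f(5.2) ≈ 2.280351, f(5.5) ≈ 2.345208.
T_5 = (Δx/2)·[f(x_0) + 2f(x_1) + ... + 2f(x_{4}) + f(x_5)].
Sum ≈ 3.265486.

3.265486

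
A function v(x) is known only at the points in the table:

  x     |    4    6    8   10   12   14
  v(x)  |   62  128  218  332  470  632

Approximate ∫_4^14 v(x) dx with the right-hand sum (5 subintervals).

3560

Δx = 2.
Sum = 2·[128 + 218 + 332 + 470 + 632] = 3560.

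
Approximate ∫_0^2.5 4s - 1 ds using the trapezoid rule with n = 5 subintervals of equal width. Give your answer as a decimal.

Δs = (2.5 − 0)/5 = 0.5.
f(0) = -1, f(0.5) = 1, f(1) = 3, f(1.5) = 5, f(2) = 7, f(2.5) = 9.
T_5 = (Δs/2)·[f(s_0) + 2f(s_1) + ... + 2f(s_{4}) + f(s_5)].
Sum = 10.

10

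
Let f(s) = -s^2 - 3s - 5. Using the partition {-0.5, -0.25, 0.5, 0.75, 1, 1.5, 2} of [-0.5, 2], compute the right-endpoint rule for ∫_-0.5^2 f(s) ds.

-23.71875

Subinterval widths: 0.25, 0.75, 0.25, 0.25, 0.5, 0.5.
Right endpoints: -0.25, 0.5, 0.75, 1, 1.5, 2.
f(-0.25) = -4.3125, f(0.5) = -6.75, f(0.75) = -7.8125, f(1) = -9, f(1.5) = -11.75, f(2) = -15.
Sum = Σ Δs_i · f(s_i).
Sum = -23.71875.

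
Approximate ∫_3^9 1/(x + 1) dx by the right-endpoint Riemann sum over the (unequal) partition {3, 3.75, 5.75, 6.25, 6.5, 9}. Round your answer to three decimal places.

0.806

Subinterval widths: 0.75, 2, 0.5, 0.25, 2.5.
Right endpoints: 3.75, 5.75, 6.25, 6.5, 9.
f(3.75) = 4/19, f(5.75) = 4/27, f(6.25) = 4/29, f(6.5) = 2/15, f(9) = 0.1.
Sum = Σ Δx_i · f(x_i).
Sum ≈ 0.806.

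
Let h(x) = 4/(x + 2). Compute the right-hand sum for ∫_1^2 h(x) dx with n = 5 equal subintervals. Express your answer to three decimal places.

1.118

Δx = (2 − 1)/5 = 0.2.
Right endpoints: 1.2, 1.4, 1.6, 1.8, 2.
h(1.2) = 1.25, h(1.4) = 20/17, h(1.6) = 10/9, h(1.8) = 20/19, h(2) = 1.
Sum = Δx · [h(1.2) + h(1.4) + h(1.6) + h(1.8) + h(2)].
Sum ≈ 1.118.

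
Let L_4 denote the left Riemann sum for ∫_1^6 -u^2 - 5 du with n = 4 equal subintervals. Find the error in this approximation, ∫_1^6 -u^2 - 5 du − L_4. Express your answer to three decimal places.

-20.573

Exact integral: ∫_1^6 f(u) du ≈ -96.66667.
L_4 = -76.09375.
Error ≈ -96.66667 − (-76.09375) ≈ -20.573.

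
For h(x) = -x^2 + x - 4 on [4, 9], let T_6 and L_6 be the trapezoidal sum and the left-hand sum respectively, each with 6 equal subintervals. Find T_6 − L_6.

-25

T_6 ≈ -209.7453704.
L_6 ≈ -184.7453704.
T_6 − L_6 = -25.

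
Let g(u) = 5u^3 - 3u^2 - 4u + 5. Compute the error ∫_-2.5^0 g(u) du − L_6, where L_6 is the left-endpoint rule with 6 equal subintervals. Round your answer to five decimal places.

Exact integral: ∫_-2.5^0 g(u) du = -39.453125.
L_6 ≈ -59.1254340.
Error ≈ -39.453125 − (-59.1254340) ≈ 19.67231.

19.67231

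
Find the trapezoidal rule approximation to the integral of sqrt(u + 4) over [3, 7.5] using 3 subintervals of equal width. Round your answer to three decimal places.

Δu = (7.5 − 3)/3 = 1.5.
f(3) ≈ 2.646, f(4.5) ≈ 2.915, f(6) ≈ 3.162, f(7.5) ≈ 3.391.
T_3 = (Δu/2)·[f(u_0) + 2f(u_1) + 2f(u_2) + f(u_3)].
Sum ≈ 13.644.

13.644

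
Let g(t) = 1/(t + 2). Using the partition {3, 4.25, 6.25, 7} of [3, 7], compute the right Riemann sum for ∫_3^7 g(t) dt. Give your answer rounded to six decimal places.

0.525758

Subinterval widths: 1.25, 2, 0.75.
Right endpoints: 4.25, 6.25, 7.
g(4.25) = 0.16, g(6.25) = 4/33, g(7) = 1/9.
Sum = Σ Δt_i · g(t_i).
Sum ≈ 0.525758.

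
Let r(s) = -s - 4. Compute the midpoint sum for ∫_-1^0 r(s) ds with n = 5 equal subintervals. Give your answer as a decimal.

-3.5

Δs = (0 − (-1))/5 = 0.2.
Midpoints: -0.9, -0.7, -0.5, -0.3, -0.1.
r(-0.9) = -3.1, r(-0.7) = -3.3, r(-0.5) = -3.5, r(-0.3) = -3.7, r(-0.1) = -3.9.
Sum = Δs · [r(-0.9) + r(-0.7) + r(-0.5) + r(-0.3) + r(-0.1)].
Sum = -3.5.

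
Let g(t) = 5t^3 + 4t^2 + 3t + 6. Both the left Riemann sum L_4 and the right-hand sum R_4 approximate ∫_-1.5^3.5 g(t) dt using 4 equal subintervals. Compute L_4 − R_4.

L_4 = 133.75.
R_4 = 491.5625.
L_4 − R_4 = -357.8125.

-357.8125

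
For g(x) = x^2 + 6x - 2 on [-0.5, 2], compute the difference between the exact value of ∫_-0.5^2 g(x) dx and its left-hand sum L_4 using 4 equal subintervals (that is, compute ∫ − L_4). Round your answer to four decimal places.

Exact integral: ∫_-0.5^2 g(x) dx ≈ 8.958333.
L_4 = 3.26171875.
Error ≈ 8.958333 − 3.26171875 ≈ 5.6966.

5.6966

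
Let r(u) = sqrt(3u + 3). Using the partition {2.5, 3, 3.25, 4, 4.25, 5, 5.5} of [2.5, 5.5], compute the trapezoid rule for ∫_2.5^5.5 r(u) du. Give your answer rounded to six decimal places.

Subinterval widths: 0.5, 0.25, 0.75, 0.25, 0.75, 0.5.
r(2.5) ≈ 3.240370, r(3) ≈ 3.464102, r(3.25) ≈ 3.570714, r(4) ≈ 3.872983, r(4.25) ≈ 3.968627, r(5) ≈ 4.242641, r(5.5) ≈ 4.415880.
On each subinterval the trapezoid contributes (Δu_i/2)·[r(u_{i-1}) + r(u_i)].
Sum ≈ 11.570913.

11.570913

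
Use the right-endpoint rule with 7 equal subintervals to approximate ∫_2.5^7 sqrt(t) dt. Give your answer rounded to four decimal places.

Δt = (7 − 2.5)/7 = 9/14.
Right endpoints: 22/7, 53/14, 31/7, 71/14, 40/7, 89/14, 7.
f(22/7) ≈ 1.7728, f(53/14) ≈ 1.9457, f(31/7) ≈ 2.1044, f(71/14) ≈ 2.2520, f(40/7) ≈ 2.3905, f(89/14) ≈ 2.5213, f(7) ≈ 2.6458.
Sum = Δt · [f(22/7) + f(53/14) + f(31/7) + ...].
Sum ≈ 10.0494.

10.0494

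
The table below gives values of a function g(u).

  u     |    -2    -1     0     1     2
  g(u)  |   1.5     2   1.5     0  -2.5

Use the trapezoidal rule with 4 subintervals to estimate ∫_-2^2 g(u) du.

Δu = 1.
T_4 = (1/2)·[1.5 + 2·2 + 2·1.5 + 2·0 + (-2.5)] = 3.

3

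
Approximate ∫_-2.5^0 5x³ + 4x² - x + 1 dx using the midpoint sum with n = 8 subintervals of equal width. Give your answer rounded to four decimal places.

Δx = (0 − (-2.5))/8 = 0.3125.
Midpoints: -2.34375, -2.03125, -1.71875, -1.40625, -1.09375, -0.78125, -0.46875, -0.15625.
f(-2.34375) = -1279807/32768, f(-2.03125) = -732997/32768, f(-1.71875) = -355587/32768, f(-1.40625) = -117577/32768, f(-1.09375) = 11033/32768, f(-0.78125) = 60243/32768, f(-0.46875) = 60053/32768, f(-0.15625) = 40463/32768.
Sum = Δx · [f(-2.34375) + f(-2.03125) + f(-1.71875) + ...].
Sum ≈ -22.0697.

-22.0697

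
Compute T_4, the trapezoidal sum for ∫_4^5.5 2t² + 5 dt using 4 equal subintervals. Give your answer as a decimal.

75.8203125

Δt = (5.5 − 4)/4 = 0.375.
f(4) = 37, f(4.375) = 43.28125, f(4.75) = 50.125, f(5.125) = 57.53125, f(5.5) = 65.5.
T_4 = (Δt/2)·[f(t_0) + 2f(t_1) + 2f(t_2) + 2f(t_3) + f(t_4)].
Sum = 75.8203125.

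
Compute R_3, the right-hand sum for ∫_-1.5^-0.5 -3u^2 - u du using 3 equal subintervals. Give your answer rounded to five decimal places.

Δu = (-0.5 − (-1.5))/3 = 1/3.
Right endpoints: -7/6, -5/6, -0.5.
f(-7/6) = -35/12, f(-5/6) = -1.25, f(-0.5) = -0.25.
Sum = Δu · [f(-7/6) + f(-5/6) + f(-0.5)].
Sum ≈ -1.47222.

-1.47222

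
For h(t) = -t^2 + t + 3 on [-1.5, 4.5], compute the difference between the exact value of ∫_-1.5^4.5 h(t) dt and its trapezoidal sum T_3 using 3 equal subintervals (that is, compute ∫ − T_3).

Exact integral: ∫_-1.5^4.5 h(t) dt = -4.5.
T_3 = -8.5.
Error = -4.5 − (-8.5) = 4.

4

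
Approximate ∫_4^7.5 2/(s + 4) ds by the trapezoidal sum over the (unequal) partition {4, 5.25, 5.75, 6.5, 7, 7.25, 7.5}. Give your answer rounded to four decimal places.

Subinterval widths: 1.25, 0.5, 0.75, 0.5, 0.25, 0.25.
f(4) = 0.25, f(5.25) = 8/37, f(5.75) = 8/39, f(6.5) = 4/21, f(7) = 2/11, f(7.25) = 8/45, f(7.5) = 4/23.
On each subinterval the trapezoid contributes (Δs_i/2)·[f(s_{i-1}) + f(s_i)].
Sum ≈ 0.7271.

0.7271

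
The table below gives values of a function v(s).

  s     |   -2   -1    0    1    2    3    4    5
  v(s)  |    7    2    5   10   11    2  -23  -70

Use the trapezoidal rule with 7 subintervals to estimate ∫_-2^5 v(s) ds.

-24.5

Δs = 1.
T_7 = (1/2)·[7 + 2·2 + 2·5 + 2·10 + 2·11 + 2·2 + 2·(-23) + (-70)] = -24.5.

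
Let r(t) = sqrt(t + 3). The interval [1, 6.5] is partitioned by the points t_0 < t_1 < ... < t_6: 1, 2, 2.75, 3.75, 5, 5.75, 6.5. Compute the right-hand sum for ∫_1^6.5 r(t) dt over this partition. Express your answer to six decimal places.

Subinterval widths: 1, 0.75, 1, 1.25, 0.75, 0.75.
Right endpoints: 2, 2.75, 3.75, 5, 5.75, 6.5.
r(2) ≈ 2.236068, r(2.75) ≈ 2.397916, r(3.75) ≈ 2.598076, r(5) ≈ 2.828427, r(5.75) ≈ 2.958040, r(6.5) ≈ 3.082207.
Sum = Σ Δt_i · r(t_i).
Sum ≈ 14.698300.

14.698300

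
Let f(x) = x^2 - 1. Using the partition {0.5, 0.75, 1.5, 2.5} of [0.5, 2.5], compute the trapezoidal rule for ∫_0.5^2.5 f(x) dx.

3.40625

Subinterval widths: 0.25, 0.75, 1.
f(0.5) = -0.75, f(0.75) = -0.4375, f(1.5) = 1.25, f(2.5) = 5.25.
On each subinterval the trapezoid contributes (Δx_i/2)·[f(x_{i-1}) + f(x_i)].
Sum = 3.40625.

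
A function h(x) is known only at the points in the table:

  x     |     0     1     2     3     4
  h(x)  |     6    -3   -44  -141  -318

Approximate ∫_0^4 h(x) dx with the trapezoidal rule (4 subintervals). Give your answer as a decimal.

Δx = 1.
T_4 = (1/2)·[6 + 2·(-3) + 2·(-44) + 2·(-141) + (-318)] = -344.

-344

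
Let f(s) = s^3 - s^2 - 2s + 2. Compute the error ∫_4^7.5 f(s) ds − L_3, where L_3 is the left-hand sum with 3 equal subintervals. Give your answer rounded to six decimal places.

168.295718

Exact integral: ∫_4^7.5 f(s) ds ≈ 574.47395833.
L_3 ≈ 406.17824074.
Error ≈ 574.47395833 − 406.17824074 ≈ 168.295718.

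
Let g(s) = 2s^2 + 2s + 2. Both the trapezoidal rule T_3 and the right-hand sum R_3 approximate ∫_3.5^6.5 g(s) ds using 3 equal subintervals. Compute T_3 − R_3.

T_3 = 191.5.
R_3 = 224.5.
T_3 − R_3 = -33.

-33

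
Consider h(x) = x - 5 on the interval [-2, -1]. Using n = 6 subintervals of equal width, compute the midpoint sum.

-6.5

Δx = (-1 − (-2))/6 = 1/6.
Midpoints: -23/12, -1.75, -19/12, -17/12, -1.25, -13/12.
h(-23/12) = -83/12, h(-1.75) = -6.75, h(-19/12) = -79/12, h(-17/12) = -77/12, h(-1.25) = -6.25, h(-13/12) = -73/12.
Sum = Δx · [h(-23/12) + h(-1.75) + h(-19/12) + ...].
Sum = -6.5.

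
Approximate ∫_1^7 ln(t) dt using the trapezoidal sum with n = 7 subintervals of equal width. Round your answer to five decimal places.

Δt = (7 − 1)/7 = 6/7.
f(1) ≈ 0.00000, f(13/7) ≈ 0.61904, f(19/7) ≈ 0.99853, f(25/7) ≈ 1.27297, f(31/7) ≈ 1.48808, f(37/7) ≈ 1.66501, f(43/7) ≈ 1.81529, f(7) ≈ 1.94591.
T_7 = (Δt/2)·[f(t_0) + 2f(t_1) + ... + 2f(t_{6}) + f(t_7)].
Sum ≈ 7.57017.

7.57017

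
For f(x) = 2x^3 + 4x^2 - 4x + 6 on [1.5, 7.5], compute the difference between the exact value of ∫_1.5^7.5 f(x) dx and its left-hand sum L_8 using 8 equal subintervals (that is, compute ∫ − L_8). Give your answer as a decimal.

Exact integral: ∫_1.5^7.5 f(x) dx = 2065.5.
L_8 = 1697.0625.
Error = 2065.5 − 1697.0625 = 368.4375.

368.4375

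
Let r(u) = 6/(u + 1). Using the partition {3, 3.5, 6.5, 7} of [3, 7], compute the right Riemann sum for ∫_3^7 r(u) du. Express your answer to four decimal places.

3.4417

Subinterval widths: 0.5, 3, 0.5.
Right endpoints: 3.5, 6.5, 7.
r(3.5) = 4/3, r(6.5) = 0.8, r(7) = 0.75.
Sum = Σ Δu_i · r(u_i).
Sum ≈ 3.4417.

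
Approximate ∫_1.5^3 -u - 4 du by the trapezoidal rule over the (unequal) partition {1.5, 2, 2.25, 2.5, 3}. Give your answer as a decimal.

Subinterval widths: 0.5, 0.25, 0.25, 0.5.
f(1.5) = -5.5, f(2) = -6, f(2.25) = -6.25, f(2.5) = -6.5, f(3) = -7.
On each subinterval the trapezoid contributes (Δu_i/2)·[f(u_{i-1}) + f(u_i)].
Sum = -9.375.

-9.375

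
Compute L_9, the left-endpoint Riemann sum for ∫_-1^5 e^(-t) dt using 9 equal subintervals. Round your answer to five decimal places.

3.71508

Δt = (5 − (-1))/9 = 2/3.
Left endpoints: -1, -1/3, 1/3, 1, 5/3, 7/3, 3, 11/3, 13/3.
f(-1) ≈ 2.71828, f(-1/3) ≈ 1.39561, f(1/3) ≈ 0.71653, f(1) ≈ 0.36788, f(5/3) ≈ 0.18888, f(7/3) ≈ 0.09697, f(3) ≈ 0.04979, f(11/3) ≈ 0.02556, f(13/3) ≈ 0.01312.
Sum = Δt · [f(-1) + f(-1/3) + f(1/3) + ...].
Sum ≈ 3.71508.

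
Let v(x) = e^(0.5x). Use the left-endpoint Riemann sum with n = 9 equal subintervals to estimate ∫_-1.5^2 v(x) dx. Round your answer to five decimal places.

Δx = (2 − (-1.5))/9 = 7/18.
Left endpoints: -1.5, -10/9, -13/18, -1/3, 1/18, 4/9, 5/6, 11/9, 29/18.
v(-1.5) ≈ 0.47237, v(-10/9) ≈ 0.57375, v(-13/18) ≈ 0.69690, v(-1/3) ≈ 0.84648, v(1/18) ≈ 1.02817, v(4/9) ≈ 1.24885, v(5/6) ≈ 1.51690, v(11/9) ≈ 1.84248, v(29/18) ≈ 2.23794.
Sum = Δx · [v(-1.5) + v(-10/9) + v(-13/18) + ...].
Sum ≈ 4.06927.

4.06927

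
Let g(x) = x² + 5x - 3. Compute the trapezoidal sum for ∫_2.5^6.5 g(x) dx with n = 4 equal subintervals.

Δx = (6.5 − 2.5)/4 = 1.
g(2.5) = 15.75, g(3.5) = 26.75, g(4.5) = 39.75, g(5.5) = 54.75, g(6.5) = 71.75.
T_4 = (Δx/2)·[g(x_0) + 2g(x_1) + 2g(x_2) + 2g(x_3) + g(x_4)].
Sum = 165.

165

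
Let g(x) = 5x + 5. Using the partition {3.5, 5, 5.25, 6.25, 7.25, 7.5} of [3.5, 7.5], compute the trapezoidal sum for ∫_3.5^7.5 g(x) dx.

Subinterval widths: 1.5, 0.25, 1, 1, 0.25.
g(3.5) = 22.5, g(5) = 30, g(5.25) = 31.25, g(6.25) = 36.25, g(7.25) = 41.25, g(7.5) = 42.5.
On each subinterval the trapezoid contributes (Δx_i/2)·[g(x_{i-1}) + g(x_i)].
Sum = 130.

130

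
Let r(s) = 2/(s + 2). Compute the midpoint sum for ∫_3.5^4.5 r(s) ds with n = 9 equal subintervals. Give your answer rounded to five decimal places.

0.33410

Δs = (4.5 − 3.5)/9 = 1/9.
Midpoints: 32/9, 11/3, 34/9, 35/9, 4, 37/9, 38/9, 13/3, 40/9.
r(32/9) = 0.36, r(11/3) = 6/17, r(34/9) = 9/26, r(35/9) = 18/53, r(4) = 1/3, r(37/9) = 18/55, r(38/9) = 9/28, r(13/3) = 6/19, r(40/9) = 9/29.
Sum = Δs · [r(32/9) + r(11/3) + r(34/9) + ...].
Sum ≈ 0.33410.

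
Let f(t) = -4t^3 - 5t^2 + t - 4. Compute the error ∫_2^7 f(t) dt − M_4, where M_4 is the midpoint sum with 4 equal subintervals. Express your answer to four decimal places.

Exact integral: ∫_2^7 f(t) dt ≈ -2940.833333.
M_4 = -2902.421875.
Error ≈ -2940.833333 − (-2902.421875) ≈ -38.4115.

-38.4115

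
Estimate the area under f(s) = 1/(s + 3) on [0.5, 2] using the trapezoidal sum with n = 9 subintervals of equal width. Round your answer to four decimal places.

Δs = (2 − 0.5)/9 = 1/6.
f(0.5) = 2/7, f(2/3) = 3/11, f(5/6) = 6/23, f(1) = 0.25, f(7/6) = 0.24, f(4/3) = 3/13, f(1.5) = 2/9, f(5/3) = 3/14, f(11/6) = 6/29, f(2) = 0.2.
T_9 = (Δs/2)·[f(s_0) + 2f(s_1) + ... + 2f(s_{8}) + f(s_9)].
Sum ≈ 0.3568.

0.3568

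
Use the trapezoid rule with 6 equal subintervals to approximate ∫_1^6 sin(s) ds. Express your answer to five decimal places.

Δs = (6 − 1)/6 = 5/6.
f(1) ≈ 0.84147, f(11/6) ≈ 0.96573, f(8/3) ≈ 0.45727, f(3.5) ≈ -0.35078, f(13/3) ≈ -0.92901, f(31/6) ≈ -0.89858, f(6) ≈ -0.27942.
T_6 = (Δs/2)·[f(s_0) + 2f(s_1) + ... + 2f(s_{5}) + f(s_6)].
Sum ≈ -0.39528.

-0.39528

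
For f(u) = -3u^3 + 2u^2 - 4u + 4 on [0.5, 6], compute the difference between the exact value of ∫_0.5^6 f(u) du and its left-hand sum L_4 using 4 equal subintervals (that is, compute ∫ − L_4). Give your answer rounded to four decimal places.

-363.9847

Exact integral: ∫_0.5^6 f(u) du ≈ -877.536458.
L_4 ≈ -513.551758.
Error ≈ -877.536458 − (-513.551758) ≈ -363.9847.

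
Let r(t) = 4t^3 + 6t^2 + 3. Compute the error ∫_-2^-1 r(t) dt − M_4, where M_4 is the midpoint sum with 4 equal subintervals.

Exact integral: ∫_-2^-1 r(t) dt = 2.
M_4 = 2.0625.
Error = 2 − 2.0625 = -0.0625.

-0.0625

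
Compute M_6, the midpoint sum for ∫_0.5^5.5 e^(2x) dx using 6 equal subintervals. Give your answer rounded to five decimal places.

26732.45256

Δx = (5.5 − 0.5)/6 = 5/6.
Midpoints: 11/12, 1.75, 31/12, 41/12, 4.25, 61/12.
f(11/12) ≈ 6.25470, f(1.75) ≈ 33.11545, f(31/12) ≈ 175.32943, f(41/12) ≈ 928.27993, f(4.25) ≈ 4914.76884, f(61/12) ≈ 26021.19473.
Sum = Δx · [f(11/12) + f(1.75) + f(31/12) + ...].
Sum ≈ 26732.45256.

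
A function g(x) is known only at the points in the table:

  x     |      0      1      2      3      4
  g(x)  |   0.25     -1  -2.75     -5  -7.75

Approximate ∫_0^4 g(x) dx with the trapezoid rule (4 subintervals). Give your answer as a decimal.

Δx = 1.
T_4 = (1/2)·[0.25 + 2·(-1) + 2·(-2.75) + 2·(-5) + (-7.75)] = -12.5.

-12.5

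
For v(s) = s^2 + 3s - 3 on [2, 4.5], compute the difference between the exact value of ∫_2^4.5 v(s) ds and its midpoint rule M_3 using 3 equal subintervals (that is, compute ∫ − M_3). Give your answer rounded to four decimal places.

Exact integral: ∫_2^4.5 v(s) ds ≈ 44.583333.
M_3 ≈ 44.438657.
Error ≈ 44.583333 − 44.438657 ≈ 0.1447.

0.1447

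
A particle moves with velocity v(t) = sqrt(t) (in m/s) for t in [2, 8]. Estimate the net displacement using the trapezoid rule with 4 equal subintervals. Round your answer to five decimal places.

Δt = (8 − 2)/4 = 1.5.
v(2) ≈ 1.41421, v(3.5) ≈ 1.87083, v(5) ≈ 2.23607, v(6.5) ≈ 2.54951, v(8) ≈ 2.82843.
T_4 = (Δt/2)·[v(t_0) + 2v(t_1) + 2v(t_2) + 2v(t_3) + v(t_4)].
Sum ≈ 13.16659.

13.16659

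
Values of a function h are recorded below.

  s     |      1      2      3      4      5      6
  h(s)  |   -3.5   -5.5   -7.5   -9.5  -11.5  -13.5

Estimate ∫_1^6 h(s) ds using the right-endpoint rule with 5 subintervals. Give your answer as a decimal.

-47.5

Δs = 1.
Sum = 1·[(-5.5) + (-7.5) + (-9.5) + (-11.5) + (-13.5)] = -47.5.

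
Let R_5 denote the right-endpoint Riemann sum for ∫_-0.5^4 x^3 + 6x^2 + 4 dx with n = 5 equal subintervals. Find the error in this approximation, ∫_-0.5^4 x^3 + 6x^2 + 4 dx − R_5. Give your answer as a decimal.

-78.215625

Exact integral: ∫_-0.5^4 f(x) dx = 210.234375.
R_5 = 288.45.
Error = 210.234375 − 288.45 = -78.215625.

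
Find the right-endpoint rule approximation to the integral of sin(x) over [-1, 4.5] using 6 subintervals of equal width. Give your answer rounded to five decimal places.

Δx = (4.5 − (-1))/6 = 11/12.
Right endpoints: -1/12, 5/6, 1.75, 8/3, 43/12, 4.5.
f(-1/12) ≈ -0.08324, f(5/6) ≈ 0.74018, f(1.75) ≈ 0.98399, f(8/3) ≈ 0.45727, f(43/12) ≈ -0.42751, f(4.5) ≈ -0.97753.
Sum = Δx · [f(-1/12) + f(5/6) + f(1.75) + ...].
Sum ≈ 0.63539.

0.63539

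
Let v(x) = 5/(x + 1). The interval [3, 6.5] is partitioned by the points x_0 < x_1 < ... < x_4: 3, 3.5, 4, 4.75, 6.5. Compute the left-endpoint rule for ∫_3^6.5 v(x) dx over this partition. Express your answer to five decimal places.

3.45229

Subinterval widths: 0.5, 0.5, 0.75, 1.75.
Left endpoints: 3, 3.5, 4, 4.75.
v(3) = 1.25, v(3.5) = 10/9, v(4) = 1, v(4.75) = 20/23.
Sum = Σ Δx_i · v(x_i).
Sum ≈ 3.45229.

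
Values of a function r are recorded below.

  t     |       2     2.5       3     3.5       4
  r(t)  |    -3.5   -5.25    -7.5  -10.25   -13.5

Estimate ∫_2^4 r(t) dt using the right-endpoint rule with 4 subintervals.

-18.25

Δt = 0.5.
Sum = 0.5·[(-5.25) + (-7.5) + (-10.25) + (-13.5)] = -18.25.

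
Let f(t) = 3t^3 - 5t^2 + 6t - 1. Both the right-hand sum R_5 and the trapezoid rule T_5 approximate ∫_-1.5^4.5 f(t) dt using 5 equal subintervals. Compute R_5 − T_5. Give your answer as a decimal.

137.7

R_5 = 344.19.
T_5 = 206.49.
R_5 − T_5 = 137.7.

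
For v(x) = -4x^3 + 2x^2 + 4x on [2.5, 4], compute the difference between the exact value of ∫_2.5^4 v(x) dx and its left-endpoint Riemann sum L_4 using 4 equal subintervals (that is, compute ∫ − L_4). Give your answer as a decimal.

-30.19921875

Exact integral: ∫_2.5^4 v(x) dx = -165.1875.
L_4 = -134.98828125.
Error = -165.1875 − (-134.98828125) = -30.19921875.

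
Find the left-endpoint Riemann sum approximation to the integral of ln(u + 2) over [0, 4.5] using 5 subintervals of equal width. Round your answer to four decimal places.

5.7269

Δu = (4.5 − 0)/5 = 0.9.
Left endpoints: 0, 0.9, 1.8, 2.7, 3.6.
f(0) ≈ 0.6931, f(0.9) ≈ 1.0647, f(1.8) ≈ 1.3350, f(2.7) ≈ 1.5476, f(3.6) ≈ 1.7228.
Sum = Δu · [f(0) + f(0.9) + f(1.8) + f(2.7) + f(3.6)].
Sum ≈ 5.7269.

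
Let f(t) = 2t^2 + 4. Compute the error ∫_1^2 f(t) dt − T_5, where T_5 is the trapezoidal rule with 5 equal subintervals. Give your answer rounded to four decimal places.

Exact integral: ∫_1^2 f(t) dt ≈ 8.666667.
T_5 = 8.68.
Error ≈ 8.666667 − 8.68 ≈ -0.0133.

-0.0133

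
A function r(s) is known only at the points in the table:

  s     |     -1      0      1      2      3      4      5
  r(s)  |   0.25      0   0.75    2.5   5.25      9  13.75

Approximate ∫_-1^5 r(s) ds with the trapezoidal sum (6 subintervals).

24.5

Δs = 1.
T_6 = (1/2)·[0.25 + 2·0 + 2·0.75 + 2·2.5 + 2·5.25 + 2·9 + 13.75] = 24.5.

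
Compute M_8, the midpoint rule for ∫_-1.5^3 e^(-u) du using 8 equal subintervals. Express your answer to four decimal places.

4.3740

Δu = (3 − (-1.5))/8 = 0.5625.
Midpoints: -1.21875, -0.65625, -0.09375, 0.46875, 1.03125, 1.59375, 2.15625, 2.71875.
f(-1.21875) ≈ 3.3830, f(-0.65625) ≈ 1.9276, f(-0.09375) ≈ 1.0983, f(0.46875) ≈ 0.6258, f(1.03125) ≈ 0.3566, f(1.59375) ≈ 0.2032, f(2.15625) ≈ 0.1158, f(2.71875) ≈ 0.0660.
Sum = Δu · [f(-1.21875) + f(-0.65625) + f(-0.09375) + ...].
Sum ≈ 4.3740.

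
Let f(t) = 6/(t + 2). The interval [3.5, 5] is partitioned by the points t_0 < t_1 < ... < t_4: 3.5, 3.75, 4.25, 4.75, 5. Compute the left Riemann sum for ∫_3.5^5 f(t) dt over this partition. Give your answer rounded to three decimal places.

Subinterval widths: 0.25, 0.5, 0.5, 0.25.
Left endpoints: 3.5, 3.75, 4.25, 4.75.
f(3.5) = 12/11, f(3.75) = 24/23, f(4.25) = 0.96, f(4.75) = 8/9.
Sum = Σ Δt_i · f(t_i).
Sum ≈ 1.497.

1.497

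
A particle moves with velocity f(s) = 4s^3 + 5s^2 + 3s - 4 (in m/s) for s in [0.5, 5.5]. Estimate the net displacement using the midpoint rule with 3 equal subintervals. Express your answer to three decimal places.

Δs = (5.5 − 0.5)/3 = 5/3.
Midpoints: 4/3, 3, 14/3.
f(4/3) = 496/27, f(3) = 158, f(14/3) = 14186/27.
Sum = Δs · [f(4/3) + f(3) + f(14/3)].
Sum ≈ 1169.630.

1169.630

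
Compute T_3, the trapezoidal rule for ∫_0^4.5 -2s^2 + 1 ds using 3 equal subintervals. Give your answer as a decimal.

-59.625

Δs = (4.5 − 0)/3 = 1.5.
f(0) = 1, f(1.5) = -3.5, f(3) = -17, f(4.5) = -39.5.
T_3 = (Δs/2)·[f(s_0) + 2f(s_1) + 2f(s_2) + f(s_3)].
Sum = -59.625.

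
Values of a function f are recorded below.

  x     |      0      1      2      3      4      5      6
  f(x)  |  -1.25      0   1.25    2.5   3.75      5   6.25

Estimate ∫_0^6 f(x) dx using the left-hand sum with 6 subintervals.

11.25

Δx = 1.
Sum = 1·[(-1.25) + 0 + 1.25 + 2.5 + 3.75 + 5] = 11.25.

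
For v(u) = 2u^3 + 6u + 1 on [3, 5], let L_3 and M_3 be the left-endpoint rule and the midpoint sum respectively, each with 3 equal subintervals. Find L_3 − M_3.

L_3 ≈ 256.222222.
M_3 ≈ 320.222222.
L_3 − M_3 = -64.

-64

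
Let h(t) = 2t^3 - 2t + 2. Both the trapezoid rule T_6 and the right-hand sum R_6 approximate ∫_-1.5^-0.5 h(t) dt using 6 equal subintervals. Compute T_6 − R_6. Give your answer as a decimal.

T_6 ≈ 1.472222.
R_6 ≈ 1.847222.
T_6 − R_6 = -0.375.

-0.375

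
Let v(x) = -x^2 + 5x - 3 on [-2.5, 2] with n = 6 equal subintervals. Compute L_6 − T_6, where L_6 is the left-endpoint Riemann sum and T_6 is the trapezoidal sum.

-9.28125

L_6 = -36.703125.
T_6 = -27.421875.
L_6 − T_6 = -9.28125.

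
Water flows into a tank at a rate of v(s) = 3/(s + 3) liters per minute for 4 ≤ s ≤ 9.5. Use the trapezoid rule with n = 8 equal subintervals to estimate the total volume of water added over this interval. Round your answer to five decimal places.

1.74111

Δs = (9.5 − 4)/8 = 0.6875.
v(4) = 3/7, v(4.6875) = 16/41, v(5.375) = 24/67, v(6.0625) = 48/145, v(6.75) = 4/13, v(7.4375) = 48/167, v(8.125) = 24/89, v(8.8125) = 16/63, v(9.5) = 0.24.
T_8 = (Δs/2)·[v(s_0) + 2v(s_1) + ... + 2v(s_{7}) + v(s_8)].
Sum ≈ 1.74111.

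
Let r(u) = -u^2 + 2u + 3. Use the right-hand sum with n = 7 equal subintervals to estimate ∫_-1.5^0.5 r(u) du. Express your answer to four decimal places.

3.6633

Δu = (0.5 − (-1.5))/7 = 2/7.
Right endpoints: -17/14, -13/14, -9/14, -5/14, -1/14, 3/14, 0.5.
r(-17/14) = -177/196, r(-13/14) = 55/196, r(-9/14) = 255/196, r(-5/14) = 423/196, r(-1/14) = 559/196, r(3/14) = 663/196, r(0.5) = 3.75.
Sum = Δu · [r(-17/14) + r(-13/14) + r(-9/14) + ...].
Sum ≈ 3.6633.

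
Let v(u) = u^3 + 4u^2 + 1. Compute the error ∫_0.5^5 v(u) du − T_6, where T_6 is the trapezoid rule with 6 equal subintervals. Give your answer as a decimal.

Exact integral: ∫_0.5^5 v(u) du = 327.234375.
T_6 = 332.40234375.
Error = 327.234375 − 332.40234375 = -5.16796875.

-5.16796875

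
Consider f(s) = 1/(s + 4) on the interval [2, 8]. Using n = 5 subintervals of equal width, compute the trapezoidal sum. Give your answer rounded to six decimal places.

0.695635

Δs = (8 − 2)/5 = 1.2.
f(2) = 1/6, f(3.2) = 5/36, f(4.4) = 5/42, f(5.6) = 5/48, f(6.8) = 5/54, f(8) = 1/12.
T_5 = (Δs/2)·[f(s_0) + 2f(s_1) + ... + 2f(s_{4}) + f(s_5)].
Sum ≈ 0.695635.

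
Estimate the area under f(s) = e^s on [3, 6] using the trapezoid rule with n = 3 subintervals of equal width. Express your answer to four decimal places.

414.7685

Δs = (6 − 3)/3 = 1.
f(3) ≈ 20.0855, f(4) ≈ 54.5982, f(5) ≈ 148.4132, f(6) ≈ 403.4288.
T_3 = (Δs/2)·[f(s_0) + 2f(s_1) + 2f(s_2) + f(s_3)].
Sum ≈ 414.7685.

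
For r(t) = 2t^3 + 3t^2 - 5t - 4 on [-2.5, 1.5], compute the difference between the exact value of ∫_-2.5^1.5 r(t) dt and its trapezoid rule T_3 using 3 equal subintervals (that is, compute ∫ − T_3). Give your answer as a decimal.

Exact integral: ∫_-2.5^1.5 r(t) dt = -4.
T_3 = -4.
Error = -4 − (-4) = 0.

0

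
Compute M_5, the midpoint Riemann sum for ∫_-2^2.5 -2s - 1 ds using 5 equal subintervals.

Δs = (2.5 − (-2))/5 = 0.9.
Midpoints: -1.55, -0.65, 0.25, 1.15, 2.05.
f(-1.55) = 2.1, f(-0.65) = 0.3, f(0.25) = -1.5, f(1.15) = -3.3, f(2.05) = -5.1.
Sum = Δs · [f(-1.55) + f(-0.65) + f(0.25) + f(1.15) + f(2.05)].
Sum = -6.75.

-6.75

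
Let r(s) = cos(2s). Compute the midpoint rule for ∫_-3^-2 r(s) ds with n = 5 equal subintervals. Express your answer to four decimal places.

Δs = (-2 − (-3))/5 = 0.2.
Midpoints: -2.9, -2.7, -2.5, -2.3, -2.1.
r(-2.9) ≈ 0.8855, r(-2.7) ≈ 0.6347, r(-2.5) ≈ 0.2837, r(-2.3) ≈ -0.1122, r(-2.1) ≈ -0.4903.
Sum = Δs · [r(-2.9) + r(-2.7) + r(-2.5) + r(-2.3) + r(-2.1)].
Sum ≈ 0.2403.

0.2403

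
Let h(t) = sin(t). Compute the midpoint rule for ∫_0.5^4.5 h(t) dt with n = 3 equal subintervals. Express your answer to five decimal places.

Δt = (4.5 − 0.5)/3 = 4/3.
Midpoints: 7/6, 2.5, 23/6.
h(7/6) ≈ 0.91944, h(2.5) ≈ 0.59847, h(23/6) ≈ -0.63788.
Sum = Δt · [h(7/6) + h(2.5) + h(23/6)].
Sum ≈ 1.17338.

1.17338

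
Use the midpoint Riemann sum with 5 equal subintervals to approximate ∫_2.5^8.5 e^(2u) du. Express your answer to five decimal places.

Δu = (8.5 − 2.5)/5 = 1.2.
Midpoints: 3.1, 4.3, 5.5, 6.7, 7.9.
f(3.1) ≈ 492.74904, f(4.3) ≈ 5431.65959, f(5.5) ≈ 59874.14172, f(6.7) ≈ 660003.22477, f(7.9) ≈ 7275331.95839.
Sum = Δu · [f(3.1) + f(4.3) + f(5.5) + f(6.7) + f(7.9)].
Sum ≈ 9601360.48020.

9601360.48020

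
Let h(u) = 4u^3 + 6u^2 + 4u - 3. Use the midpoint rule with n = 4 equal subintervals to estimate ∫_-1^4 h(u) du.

Δu = (4 − (-1))/4 = 1.25.
Midpoints: -0.375, 0.875, 2.125, 3.375.
h(-0.375) = -3.8671875, h(0.875) = 7.7734375, h(2.125) = 70.9765625, h(3.375) = 232.6171875.
Sum = Δu · [h(-0.375) + h(0.875) + h(2.125) + h(3.375)].
Sum = 384.375.

384.375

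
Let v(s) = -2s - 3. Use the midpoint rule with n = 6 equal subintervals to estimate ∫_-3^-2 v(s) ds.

2

Δs = (-2 − (-3))/6 = 1/6.
Midpoints: -35/12, -2.75, -31/12, -29/12, -2.25, -25/12.
v(-35/12) = 17/6, v(-2.75) = 2.5, v(-31/12) = 13/6, v(-29/12) = 11/6, v(-2.25) = 1.5, v(-25/12) = 7/6.
Sum = Δs · [v(-35/12) + v(-2.75) + v(-31/12) + ...].
Sum = 2.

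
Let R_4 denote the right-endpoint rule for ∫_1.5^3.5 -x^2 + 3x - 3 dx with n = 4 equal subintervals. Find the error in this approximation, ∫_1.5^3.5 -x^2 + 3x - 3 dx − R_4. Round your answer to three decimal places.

1.083

Exact integral: ∫_1.5^3.5 f(x) dx ≈ -4.16667.
R_4 = -5.25.
Error ≈ -4.16667 − (-5.25) ≈ 1.083.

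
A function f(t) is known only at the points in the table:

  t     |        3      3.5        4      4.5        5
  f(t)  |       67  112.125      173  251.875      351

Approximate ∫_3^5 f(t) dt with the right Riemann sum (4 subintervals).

Δt = 0.5.
Sum = 0.5·[112.125 + 173 + 251.875 + 351] = 444.

444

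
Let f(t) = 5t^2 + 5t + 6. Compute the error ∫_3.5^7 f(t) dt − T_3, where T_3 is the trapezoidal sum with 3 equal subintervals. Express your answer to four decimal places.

Exact integral: ∫_3.5^7 f(t) dt ≈ 613.083333.
T_3 ≈ 617.053241.
Error ≈ 613.083333 − 617.053241 ≈ -3.9699.

-3.9699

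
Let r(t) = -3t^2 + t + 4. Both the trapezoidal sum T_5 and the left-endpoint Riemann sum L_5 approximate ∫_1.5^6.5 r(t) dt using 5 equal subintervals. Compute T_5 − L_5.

-57.5

T_5 = -233.75.
L_5 = -176.25.
T_5 − L_5 = -57.5.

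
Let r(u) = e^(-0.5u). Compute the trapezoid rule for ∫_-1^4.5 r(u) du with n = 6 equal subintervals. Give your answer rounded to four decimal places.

3.1405

Δu = (4.5 − (-1))/6 = 11/12.
r(-1) ≈ 1.6487, r(-1/12) ≈ 1.0425, r(5/6) ≈ 0.6592, r(1.75) ≈ 0.4169, r(8/3) ≈ 0.2636, r(43/12) ≈ 0.1667, r(4.5) ≈ 0.1054.
T_6 = (Δu/2)·[r(u_0) + 2r(u_1) + ... + 2r(u_{5}) + r(u_6)].
Sum ≈ 3.1405.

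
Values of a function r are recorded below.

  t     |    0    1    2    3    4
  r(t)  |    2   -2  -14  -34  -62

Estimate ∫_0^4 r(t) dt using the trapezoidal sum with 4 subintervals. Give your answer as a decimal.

-80

Δt = 1.
T_4 = (1/2)·[2 + 2·(-2) + 2·(-14) + 2·(-34) + (-62)] = -80.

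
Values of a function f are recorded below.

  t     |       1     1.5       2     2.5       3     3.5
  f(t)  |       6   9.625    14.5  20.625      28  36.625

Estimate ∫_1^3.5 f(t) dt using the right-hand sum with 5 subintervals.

Δt = 0.5.
Sum = 0.5·[9.625 + 14.5 + 20.625 + 28 + 36.625] = 54.6875.

54.6875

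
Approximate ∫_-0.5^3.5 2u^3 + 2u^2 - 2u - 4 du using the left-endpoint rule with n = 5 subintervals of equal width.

Δu = (3.5 − (-0.5))/5 = 0.8.
Left endpoints: -0.5, 0.3, 1.1, 1.9, 2.7.
f(-0.5) = -2.75, f(0.3) = -4.366, f(1.1) = -1.118, f(1.9) = 13.138, f(2.7) = 44.546.
Sum = Δu · [f(-0.5) + f(0.3) + f(1.1) + f(1.9) + f(2.7)].
Sum = 39.56.

39.56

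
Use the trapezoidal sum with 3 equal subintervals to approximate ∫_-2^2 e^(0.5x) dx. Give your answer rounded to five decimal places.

Δx = (2 − (-2))/3 = 4/3.
f(-2) ≈ 0.36788, f(-2/3) ≈ 0.71653, f(2/3) ≈ 1.39561, f(2) ≈ 2.71828.
T_3 = (Δx/2)·[f(x_0) + 2f(x_1) + 2f(x_2) + f(x_3)].
Sum ≈ 4.87363.

4.87363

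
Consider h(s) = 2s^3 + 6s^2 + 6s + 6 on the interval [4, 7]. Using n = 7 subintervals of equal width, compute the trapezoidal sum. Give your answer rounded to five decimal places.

1751.08163

Δs = (7 − 4)/7 = 3/7.
h(4) = 254, h(31/7) = 111116/343, h(34/7) = 139214/343, h(37/7) = 171740/343, h(40/7) = 209018/343, h(43/7) = 251372/343, h(46/7) = 299126/343, h(7) = 1028.
T_7 = (Δs/2)·[h(s_0) + 2h(s_1) + ... + 2h(s_{6}) + h(s_7)].
Sum ≈ 1751.08163.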